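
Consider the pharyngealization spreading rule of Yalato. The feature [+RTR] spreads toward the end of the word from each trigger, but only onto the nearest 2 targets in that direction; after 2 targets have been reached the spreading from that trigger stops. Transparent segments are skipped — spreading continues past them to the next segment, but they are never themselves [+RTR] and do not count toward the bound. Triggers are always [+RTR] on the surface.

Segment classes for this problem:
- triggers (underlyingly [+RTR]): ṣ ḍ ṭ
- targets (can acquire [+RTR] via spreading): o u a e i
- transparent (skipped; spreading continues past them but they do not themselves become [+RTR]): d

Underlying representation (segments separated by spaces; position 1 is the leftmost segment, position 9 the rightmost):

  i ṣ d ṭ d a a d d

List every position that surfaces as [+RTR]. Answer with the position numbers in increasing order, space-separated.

2 4 6 7

From /ṣ/ at 2 rightward: 3 /d/ transparent; 4 /ṭ/ is itself a trigger — this domain ends here.
From /ṭ/ at 4 rightward: 5 /d/ transparent; 6 /a/ → [+RTR]; 7 /a/ → [+RTR]; bound reached.
Target with no active source: position 1 stays [-emphatic].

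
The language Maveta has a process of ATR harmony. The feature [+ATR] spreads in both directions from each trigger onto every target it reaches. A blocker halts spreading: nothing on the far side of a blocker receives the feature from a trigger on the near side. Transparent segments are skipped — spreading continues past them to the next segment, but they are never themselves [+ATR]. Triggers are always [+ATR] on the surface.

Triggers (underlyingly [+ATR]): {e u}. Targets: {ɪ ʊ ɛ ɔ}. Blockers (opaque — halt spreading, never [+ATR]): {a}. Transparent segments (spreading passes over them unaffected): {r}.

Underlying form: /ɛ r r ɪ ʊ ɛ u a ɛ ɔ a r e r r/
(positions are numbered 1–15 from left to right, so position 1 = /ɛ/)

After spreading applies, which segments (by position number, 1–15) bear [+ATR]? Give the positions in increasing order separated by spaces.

From /u/ at 7 rightward: 8 /a/ blocks.
From /u/ at 7 leftward: 6 /ɛ/ → [+ATR]; 5 /ʊ/ → [+ATR]; 4 /ɪ/ → [+ATR]; 3 /r/ transparent; 2 /r/ transparent; 1 /ɛ/ → [+ATR]; word edge.
From /e/ at 13 rightward: 14 /r/ transparent; 15 /r/ transparent; word edge.
From /e/ at 13 leftward: 12 /r/ transparent; 11 /a/ blocks.
Targets with no active source: positions 9 10 stay [-ATR].

1 4 5 6 7 13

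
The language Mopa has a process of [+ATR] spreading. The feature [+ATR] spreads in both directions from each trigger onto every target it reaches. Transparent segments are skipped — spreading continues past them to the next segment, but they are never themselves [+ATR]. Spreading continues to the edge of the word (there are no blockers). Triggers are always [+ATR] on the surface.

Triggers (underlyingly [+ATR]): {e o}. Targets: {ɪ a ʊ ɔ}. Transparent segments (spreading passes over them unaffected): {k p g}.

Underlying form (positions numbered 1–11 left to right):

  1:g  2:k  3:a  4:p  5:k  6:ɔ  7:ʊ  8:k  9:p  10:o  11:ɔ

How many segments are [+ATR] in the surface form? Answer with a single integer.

5

From /o/ at 10 rightward: 11 /ɔ/ → [+ATR]; word edge.
From /o/ at 10 leftward: 9 /p/ transparent; 8 /k/ transparent; 7 /ʊ/ → [+ATR]; 6 /ɔ/ → [+ATR]; 5 /k/ transparent; 4 /p/ transparent; 3 /a/ → [+ATR]; 2 /k/ transparent; 1 /g/ transparent; word edge.
[+ATR] positions on the surface: 3 6 7 10 11.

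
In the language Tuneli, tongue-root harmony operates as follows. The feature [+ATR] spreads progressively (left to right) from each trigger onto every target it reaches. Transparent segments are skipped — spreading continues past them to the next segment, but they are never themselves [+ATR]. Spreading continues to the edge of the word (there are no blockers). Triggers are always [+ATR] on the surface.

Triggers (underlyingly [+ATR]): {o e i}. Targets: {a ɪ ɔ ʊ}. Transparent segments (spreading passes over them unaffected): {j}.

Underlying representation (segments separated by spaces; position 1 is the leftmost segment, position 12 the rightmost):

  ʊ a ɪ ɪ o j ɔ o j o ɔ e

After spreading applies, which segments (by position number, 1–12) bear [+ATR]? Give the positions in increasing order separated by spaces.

From /o/ at 5 rightward: 6 /j/ transparent; 7 /ɔ/ → [+ATR]; 8 /o/ is itself a trigger — this domain ends here.
From /o/ at 8 rightward: 9 /j/ transparent; 10 /o/ is itself a trigger — this domain ends here.
From /o/ at 10 rightward: 11 /ɔ/ → [+ATR]; 12 /e/ is itself a trigger — this domain ends here.
From /e/ at 12 rightward: word edge.
Targets with no active source: positions 1 2 3 4 stay [-ATR].

5 7 8 10 11 12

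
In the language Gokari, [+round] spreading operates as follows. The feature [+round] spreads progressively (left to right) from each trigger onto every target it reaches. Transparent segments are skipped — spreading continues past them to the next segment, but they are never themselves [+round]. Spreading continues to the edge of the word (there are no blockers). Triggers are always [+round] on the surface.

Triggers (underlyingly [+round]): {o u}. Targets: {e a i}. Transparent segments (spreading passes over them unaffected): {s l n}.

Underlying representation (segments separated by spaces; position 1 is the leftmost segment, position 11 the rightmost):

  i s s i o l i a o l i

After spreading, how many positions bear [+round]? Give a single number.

5

From /o/ at 5 rightward: 6 /l/ transparent; 7 /i/ → [+round]; 8 /a/ → [+round]; 9 /o/ is itself a trigger — this domain ends here.
From /o/ at 9 rightward: 10 /l/ transparent; 11 /i/ → [+round]; word edge.
Targets with no active source: positions 1 4 stay [-round].
[+round] positions on the surface: 5 7 8 9 11.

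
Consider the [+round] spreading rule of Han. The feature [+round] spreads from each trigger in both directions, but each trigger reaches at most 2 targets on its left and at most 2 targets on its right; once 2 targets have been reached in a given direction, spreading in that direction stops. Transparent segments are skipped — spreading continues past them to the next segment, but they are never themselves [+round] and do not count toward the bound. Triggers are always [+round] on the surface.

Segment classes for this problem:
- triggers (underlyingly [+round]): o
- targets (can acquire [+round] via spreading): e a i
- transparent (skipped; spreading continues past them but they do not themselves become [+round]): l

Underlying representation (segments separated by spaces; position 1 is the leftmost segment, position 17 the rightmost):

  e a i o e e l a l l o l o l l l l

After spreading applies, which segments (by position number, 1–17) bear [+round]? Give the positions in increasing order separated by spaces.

From /o/ at 4 rightward: 5 /e/ → [+round]; 6 /e/ → [+round]; bound reached.
From /o/ at 4 leftward: 3 /i/ → [+round]; 2 /a/ → [+round]; bound reached.
From /o/ at 11 rightward: 12 /l/ transparent; 13 /o/ is itself a trigger — this domain ends here.
From /o/ at 11 leftward: 10 /l/ transparent; 9 /l/ transparent; 8 /a/ → [+round]; 7 /l/ transparent; 6 /e/ → [+round]; bound reached.
From /o/ at 13 rightward: 14 /l/ transparent; 15 /l/ transparent; 16 /l/ transparent; 17 /l/ transparent; word edge.
From /o/ at 13 leftward: 12 /l/ transparent; 11 /o/ is itself a trigger — this domain ends here.
Target with no active source: position 1 stays [-round].

2 3 4 5 6 8 11 13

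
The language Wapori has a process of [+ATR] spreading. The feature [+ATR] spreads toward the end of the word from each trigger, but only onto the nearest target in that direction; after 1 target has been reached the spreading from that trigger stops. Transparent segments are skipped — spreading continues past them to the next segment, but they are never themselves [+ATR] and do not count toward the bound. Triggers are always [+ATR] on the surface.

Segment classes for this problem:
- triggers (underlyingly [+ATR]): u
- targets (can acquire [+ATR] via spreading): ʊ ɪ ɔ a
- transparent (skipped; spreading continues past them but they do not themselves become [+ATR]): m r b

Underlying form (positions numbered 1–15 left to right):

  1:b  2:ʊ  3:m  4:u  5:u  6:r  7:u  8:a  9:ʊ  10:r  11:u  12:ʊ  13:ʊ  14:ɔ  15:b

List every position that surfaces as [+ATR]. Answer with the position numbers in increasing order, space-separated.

4 5 7 8 11 12

From /u/ at 4 rightward: 5 /u/ is itself a trigger — this domain ends here.
From /u/ at 5 rightward: 6 /r/ transparent; 7 /u/ is itself a trigger — this domain ends here.
From /u/ at 7 rightward: 8 /a/ → [+ATR]; bound reached.
From /u/ at 11 rightward: 12 /ʊ/ → [+ATR]; bound reached.
Targets with no active source: positions 2 9 13 14 stay [-ATR].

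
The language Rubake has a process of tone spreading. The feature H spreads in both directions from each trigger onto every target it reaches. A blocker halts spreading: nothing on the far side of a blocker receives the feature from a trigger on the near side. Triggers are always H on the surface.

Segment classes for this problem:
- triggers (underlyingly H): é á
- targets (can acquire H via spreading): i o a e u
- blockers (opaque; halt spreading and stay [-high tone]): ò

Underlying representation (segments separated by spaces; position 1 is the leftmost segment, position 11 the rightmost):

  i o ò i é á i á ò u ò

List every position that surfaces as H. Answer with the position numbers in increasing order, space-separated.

From /é/ at 5 rightward: 6 /á/ is itself a trigger — this domain ends here.
From /é/ at 5 leftward: 4 /i/ → H; 3 /ò/ blocks.
From /á/ at 6 rightward: 7 /i/ → H; 8 /á/ is itself a trigger — this domain ends here.
From /á/ at 6 leftward: 5 /é/ is itself a trigger — this domain ends here.
From /á/ at 8 rightward: 9 /ò/ blocks.
From /á/ at 8 leftward: 7 /i/ → H; 6 /á/ is itself a trigger — this domain ends here.
Targets with no active source: positions 1 2 10 stay [-high tone].

4 5 6 7 8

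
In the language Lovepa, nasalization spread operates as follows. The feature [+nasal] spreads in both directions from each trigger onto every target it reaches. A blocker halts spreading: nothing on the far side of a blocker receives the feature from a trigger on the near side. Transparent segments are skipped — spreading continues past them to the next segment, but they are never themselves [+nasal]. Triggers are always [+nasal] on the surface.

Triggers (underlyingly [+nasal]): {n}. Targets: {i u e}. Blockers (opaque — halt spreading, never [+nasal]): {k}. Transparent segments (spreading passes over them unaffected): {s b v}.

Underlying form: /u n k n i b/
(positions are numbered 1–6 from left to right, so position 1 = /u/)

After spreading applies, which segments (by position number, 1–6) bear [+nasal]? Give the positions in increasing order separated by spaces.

1 2 4 5

From /n/ at 2 rightward: 3 /k/ blocks.
From /n/ at 2 leftward: 1 /u/ → [+nasal]; word edge.
From /n/ at 4 rightward: 5 /i/ → [+nasal]; 6 /b/ transparent; word edge.
From /n/ at 4 leftward: 3 /k/ blocks.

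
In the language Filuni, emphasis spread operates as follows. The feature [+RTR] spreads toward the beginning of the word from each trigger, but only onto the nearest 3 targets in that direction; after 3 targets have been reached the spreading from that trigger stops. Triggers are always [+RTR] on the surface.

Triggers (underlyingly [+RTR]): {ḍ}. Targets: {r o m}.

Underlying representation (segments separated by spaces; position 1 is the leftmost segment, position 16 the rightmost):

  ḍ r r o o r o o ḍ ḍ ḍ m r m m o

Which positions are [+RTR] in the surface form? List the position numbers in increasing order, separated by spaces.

From /ḍ/ at 1 leftward: word edge.
From /ḍ/ at 9 leftward: 8 /o/ → [+RTR]; 7 /o/ → [+RTR]; 6 /r/ → [+RTR]; bound reached.
From /ḍ/ at 10 leftward: 9 /ḍ/ is itself a trigger — this domain ends here.
From /ḍ/ at 11 leftward: 10 /ḍ/ is itself a trigger — this domain ends here.
Targets with no active source: positions 2 3 4 5 12 13 14 15 16 stay [-emphatic].

1 6 7 8 9 10 11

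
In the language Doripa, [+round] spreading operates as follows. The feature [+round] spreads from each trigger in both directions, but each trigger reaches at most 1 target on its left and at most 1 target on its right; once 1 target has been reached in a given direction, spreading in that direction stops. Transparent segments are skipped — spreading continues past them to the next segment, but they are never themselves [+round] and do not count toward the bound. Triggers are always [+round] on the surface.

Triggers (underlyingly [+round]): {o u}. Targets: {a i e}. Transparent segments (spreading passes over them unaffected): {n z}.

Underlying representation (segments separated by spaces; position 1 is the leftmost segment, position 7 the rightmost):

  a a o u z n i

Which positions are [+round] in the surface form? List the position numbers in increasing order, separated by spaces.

2 3 4 7

From /o/ at 3 rightward: 4 /u/ is itself a trigger — this domain ends here.
From /o/ at 3 leftward: 2 /a/ → [+round]; bound reached.
From /u/ at 4 rightward: 5 /z/ transparent; 6 /n/ transparent; 7 /i/ → [+round]; bound reached.
From /u/ at 4 leftward: 3 /o/ is itself a trigger — this domain ends here.
Target with no active source: position 1 stays [-round].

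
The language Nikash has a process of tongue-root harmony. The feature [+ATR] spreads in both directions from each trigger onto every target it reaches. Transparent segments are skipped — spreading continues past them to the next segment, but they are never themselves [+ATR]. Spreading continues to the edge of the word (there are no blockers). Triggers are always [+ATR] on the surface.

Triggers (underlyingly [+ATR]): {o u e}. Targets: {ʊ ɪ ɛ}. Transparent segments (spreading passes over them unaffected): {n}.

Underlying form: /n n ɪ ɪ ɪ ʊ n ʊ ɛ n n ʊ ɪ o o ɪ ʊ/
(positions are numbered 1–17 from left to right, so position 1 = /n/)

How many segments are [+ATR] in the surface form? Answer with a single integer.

12

From /o/ at 14 rightward: 15 /o/ is itself a trigger — this domain ends here.
From /o/ at 14 leftward: 13 /ɪ/ → [+ATR]; 12 /ʊ/ → [+ATR]; 11 /n/ transparent; 10 /n/ transparent; 9 /ɛ/ → [+ATR]; 8 /ʊ/ → [+ATR]; 7 /n/ transparent; 6 /ʊ/ → [+ATR]; 5 /ɪ/ → [+ATR]; 4 /ɪ/ → [+ATR]; 3 /ɪ/ → [+ATR]; 2 /n/ transparent; 1 /n/ transparent; word edge.
From /o/ at 15 rightward: 16 /ɪ/ → [+ATR]; 17 /ʊ/ → [+ATR]; word edge.
From /o/ at 15 leftward: 14 /o/ is itself a trigger — this domain ends here.
[+ATR] positions on the surface: 3 4 5 6 8 9 12 13 14 15 16 17.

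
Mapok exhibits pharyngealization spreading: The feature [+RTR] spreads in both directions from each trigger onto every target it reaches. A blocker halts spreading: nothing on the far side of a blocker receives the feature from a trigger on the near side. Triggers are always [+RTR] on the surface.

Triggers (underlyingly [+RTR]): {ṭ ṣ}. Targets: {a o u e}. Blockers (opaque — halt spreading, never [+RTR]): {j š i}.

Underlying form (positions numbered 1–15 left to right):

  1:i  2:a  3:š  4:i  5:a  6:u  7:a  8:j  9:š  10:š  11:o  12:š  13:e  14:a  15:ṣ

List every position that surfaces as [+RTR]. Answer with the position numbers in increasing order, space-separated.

13 14 15

From /ṣ/ at 15 rightward: word edge.
From /ṣ/ at 15 leftward: 14 /a/ → [+RTR]; 13 /e/ → [+RTR]; 12 /š/ blocks.
Targets with no active source: positions 2 5 6 7 11 stay [-emphatic].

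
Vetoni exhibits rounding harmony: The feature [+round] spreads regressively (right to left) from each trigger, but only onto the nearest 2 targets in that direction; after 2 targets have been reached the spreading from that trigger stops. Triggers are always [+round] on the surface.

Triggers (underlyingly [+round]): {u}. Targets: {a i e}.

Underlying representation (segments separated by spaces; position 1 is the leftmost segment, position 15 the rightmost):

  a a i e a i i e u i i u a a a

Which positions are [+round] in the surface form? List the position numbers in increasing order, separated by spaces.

7 8 9 10 11 12

From /u/ at 9 leftward: 8 /e/ → [+round]; 7 /i/ → [+round]; bound reached.
From /u/ at 12 leftward: 11 /i/ → [+round]; 10 /i/ → [+round]; bound reached.
Targets with no active source: positions 1 2 3 4 5 6 13 14 15 stay [-round].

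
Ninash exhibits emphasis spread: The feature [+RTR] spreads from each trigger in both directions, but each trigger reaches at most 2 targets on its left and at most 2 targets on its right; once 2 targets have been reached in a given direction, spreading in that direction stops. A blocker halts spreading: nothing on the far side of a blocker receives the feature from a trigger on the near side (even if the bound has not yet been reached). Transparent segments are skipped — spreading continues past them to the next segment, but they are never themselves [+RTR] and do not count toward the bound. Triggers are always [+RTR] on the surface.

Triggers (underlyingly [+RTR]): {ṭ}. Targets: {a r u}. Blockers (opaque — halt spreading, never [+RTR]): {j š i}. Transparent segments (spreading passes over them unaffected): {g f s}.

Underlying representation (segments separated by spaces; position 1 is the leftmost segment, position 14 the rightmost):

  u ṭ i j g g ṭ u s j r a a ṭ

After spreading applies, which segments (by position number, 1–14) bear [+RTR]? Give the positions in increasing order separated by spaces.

From /ṭ/ at 2 rightward: 3 /i/ blocks.
From /ṭ/ at 2 leftward: 1 /u/ → [+RTR]; word edge.
From /ṭ/ at 7 rightward: 8 /u/ → [+RTR]; 9 /s/ transparent; 10 /j/ blocks.
From /ṭ/ at 7 leftward: 6 /g/ transparent; 5 /g/ transparent; 4 /j/ blocks.
From /ṭ/ at 14 rightward: word edge.
From /ṭ/ at 14 leftward: 13 /a/ → [+RTR]; 12 /a/ → [+RTR]; bound reached.
Target with no active source: position 11 stays [-emphatic].

1 2 7 8 12 13 14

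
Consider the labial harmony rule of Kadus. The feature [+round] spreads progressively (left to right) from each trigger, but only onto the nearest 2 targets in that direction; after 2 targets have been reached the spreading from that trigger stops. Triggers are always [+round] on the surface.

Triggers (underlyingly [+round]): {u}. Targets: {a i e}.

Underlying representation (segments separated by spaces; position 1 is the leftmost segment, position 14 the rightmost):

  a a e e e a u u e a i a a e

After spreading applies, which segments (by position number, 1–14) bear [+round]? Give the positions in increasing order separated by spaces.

From /u/ at 7 rightward: 8 /u/ is itself a trigger — this domain ends here.
From /u/ at 8 rightward: 9 /e/ → [+round]; 10 /a/ → [+round]; bound reached.
Targets with no active source: positions 1 2 3 4 5 6 11 12 13 14 stay [-round].

7 8 9 10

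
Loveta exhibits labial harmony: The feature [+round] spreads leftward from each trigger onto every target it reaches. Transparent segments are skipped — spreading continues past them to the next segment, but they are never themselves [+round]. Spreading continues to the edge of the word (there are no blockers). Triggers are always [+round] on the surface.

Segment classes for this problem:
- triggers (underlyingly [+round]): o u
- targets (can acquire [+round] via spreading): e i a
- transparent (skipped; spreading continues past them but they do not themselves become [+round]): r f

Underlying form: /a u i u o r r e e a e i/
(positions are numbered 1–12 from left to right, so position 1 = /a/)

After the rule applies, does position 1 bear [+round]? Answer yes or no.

yes

From /u/ at 2 leftward: 1 /a/ → [+round]; word edge.
From /u/ at 4 leftward: 3 /i/ → [+round]; 2 /u/ is itself a trigger — this domain ends here.
From /o/ at 5 leftward: 4 /u/ is itself a trigger — this domain ends here.
Targets with no active source: positions 8 9 10 11 12 stay [-round].
[+round] positions on the surface: 1 2 3 4 5.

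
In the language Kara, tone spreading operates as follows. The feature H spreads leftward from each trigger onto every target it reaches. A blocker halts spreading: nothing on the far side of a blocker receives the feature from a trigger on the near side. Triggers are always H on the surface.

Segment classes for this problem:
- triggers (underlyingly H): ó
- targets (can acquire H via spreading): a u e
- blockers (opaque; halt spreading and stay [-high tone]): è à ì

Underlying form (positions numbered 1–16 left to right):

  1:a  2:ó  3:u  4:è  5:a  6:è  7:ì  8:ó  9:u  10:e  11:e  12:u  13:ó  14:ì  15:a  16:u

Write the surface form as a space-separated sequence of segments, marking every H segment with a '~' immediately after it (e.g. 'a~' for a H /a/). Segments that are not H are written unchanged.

a~ ó~ u è a è ì ó~ u~ e~ e~ u~ ó~ ì a u

From /ó/ at 2 leftward: 1 /a/ → H; word edge.
From /ó/ at 8 leftward: 7 /ì/ blocks.
From /ó/ at 13 leftward: 12 /u/ → H; 11 /e/ → H; 10 /e/ → H; 9 /u/ → H; 8 /ó/ is itself a trigger — this domain ends here.
Targets with no active source: positions 3 5 15 16 stay [-high tone].
H positions on the surface: 1 2 8 9 10 11 12 13.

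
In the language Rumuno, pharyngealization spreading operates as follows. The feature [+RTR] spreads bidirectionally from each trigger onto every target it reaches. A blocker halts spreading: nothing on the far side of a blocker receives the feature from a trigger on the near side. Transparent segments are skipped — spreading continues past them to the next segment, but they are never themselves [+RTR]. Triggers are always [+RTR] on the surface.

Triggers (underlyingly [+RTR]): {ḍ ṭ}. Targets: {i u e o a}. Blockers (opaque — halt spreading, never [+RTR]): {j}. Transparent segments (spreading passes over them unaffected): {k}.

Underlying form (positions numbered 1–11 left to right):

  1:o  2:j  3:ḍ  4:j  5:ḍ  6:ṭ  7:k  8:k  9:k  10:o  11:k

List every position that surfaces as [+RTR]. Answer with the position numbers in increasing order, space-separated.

From /ḍ/ at 3 rightward: 4 /j/ blocks.
From /ḍ/ at 3 leftward: 2 /j/ blocks.
From /ḍ/ at 5 rightward: 6 /ṭ/ is itself a trigger — this domain ends here.
From /ḍ/ at 5 leftward: 4 /j/ blocks.
From /ṭ/ at 6 rightward: 7 /k/ transparent; 8 /k/ transparent; 9 /k/ transparent; 10 /o/ → [+RTR]; 11 /k/ transparent; word edge.
From /ṭ/ at 6 leftward: 5 /ḍ/ is itself a trigger — this domain ends here.
Target with no active source: position 1 stays [-emphatic].

3 5 6 10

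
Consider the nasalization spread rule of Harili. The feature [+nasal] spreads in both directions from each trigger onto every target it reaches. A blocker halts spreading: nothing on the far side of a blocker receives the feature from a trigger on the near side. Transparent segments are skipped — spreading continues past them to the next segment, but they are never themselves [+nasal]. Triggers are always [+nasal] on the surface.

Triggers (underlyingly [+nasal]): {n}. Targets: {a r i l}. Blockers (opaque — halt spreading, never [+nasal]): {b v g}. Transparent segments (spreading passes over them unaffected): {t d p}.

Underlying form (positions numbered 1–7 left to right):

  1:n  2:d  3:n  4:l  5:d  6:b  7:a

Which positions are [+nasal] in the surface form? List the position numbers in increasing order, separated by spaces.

From /n/ at 1 rightward: 2 /d/ transparent; 3 /n/ is itself a trigger — this domain ends here.
From /n/ at 1 leftward: word edge.
From /n/ at 3 rightward: 4 /l/ → [+nasal]; 5 /d/ transparent; 6 /b/ blocks.
From /n/ at 3 leftward: 2 /d/ transparent; 1 /n/ is itself a trigger — this domain ends here.
Target with no active source: position 7 stays [-nasal].

1 3 4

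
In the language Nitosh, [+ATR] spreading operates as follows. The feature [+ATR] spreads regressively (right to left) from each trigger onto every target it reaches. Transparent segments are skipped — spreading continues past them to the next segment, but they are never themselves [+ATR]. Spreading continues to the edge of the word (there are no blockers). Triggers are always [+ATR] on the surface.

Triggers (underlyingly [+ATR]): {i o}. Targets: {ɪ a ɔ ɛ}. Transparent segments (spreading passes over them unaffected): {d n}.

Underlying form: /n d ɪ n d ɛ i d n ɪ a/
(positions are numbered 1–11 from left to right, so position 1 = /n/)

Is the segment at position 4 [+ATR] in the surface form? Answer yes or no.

From /i/ at 7 leftward: 6 /ɛ/ → [+ATR]; 5 /d/ transparent; 4 /n/ transparent; 3 /ɪ/ → [+ATR]; 2 /d/ transparent; 1 /n/ transparent; word edge.
Targets with no active source: positions 10 11 stay [-ATR].
[+ATR] positions on the surface: 3 6 7.

no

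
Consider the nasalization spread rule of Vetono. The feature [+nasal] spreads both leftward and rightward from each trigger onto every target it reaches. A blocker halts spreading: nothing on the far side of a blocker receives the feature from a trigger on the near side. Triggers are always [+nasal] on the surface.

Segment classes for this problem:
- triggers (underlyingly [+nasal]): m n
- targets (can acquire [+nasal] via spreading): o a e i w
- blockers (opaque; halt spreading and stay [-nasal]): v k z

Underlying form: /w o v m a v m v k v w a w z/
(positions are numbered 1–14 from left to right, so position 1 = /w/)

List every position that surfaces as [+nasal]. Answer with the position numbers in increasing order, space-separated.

From /m/ at 4 rightward: 5 /a/ → [+nasal]; 6 /v/ blocks.
From /m/ at 4 leftward: 3 /v/ blocks.
From /m/ at 7 rightward: 8 /v/ blocks.
From /m/ at 7 leftward: 6 /v/ blocks.
Targets with no active source: positions 1 2 11 12 13 stay [-nasal].

4 5 7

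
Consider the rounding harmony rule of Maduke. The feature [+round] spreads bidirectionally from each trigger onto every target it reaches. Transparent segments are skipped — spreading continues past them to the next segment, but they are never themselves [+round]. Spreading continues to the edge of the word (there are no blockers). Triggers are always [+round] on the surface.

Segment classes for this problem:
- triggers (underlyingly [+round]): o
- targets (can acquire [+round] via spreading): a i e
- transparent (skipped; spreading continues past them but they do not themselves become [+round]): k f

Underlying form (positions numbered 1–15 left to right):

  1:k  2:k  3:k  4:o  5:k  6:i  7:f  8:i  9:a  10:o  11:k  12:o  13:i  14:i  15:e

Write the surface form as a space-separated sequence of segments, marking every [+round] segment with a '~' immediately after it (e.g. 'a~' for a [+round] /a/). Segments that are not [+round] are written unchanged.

From /o/ at 4 rightward: 5 /k/ transparent; 6 /i/ → [+round]; 7 /f/ transparent; 8 /i/ → [+round]; 9 /a/ → [+round]; 10 /o/ is itself a trigger — this domain ends here.
From /o/ at 4 leftward: 3 /k/ transparent; 2 /k/ transparent; 1 /k/ transparent; word edge.
From /o/ at 10 rightward: 11 /k/ transparent; 12 /o/ is itself a trigger — this domain ends here.
From /o/ at 10 leftward: 9 /a/ → [+round]; 8 /i/ → [+round]; 7 /f/ transparent; 6 /i/ → [+round]; 5 /k/ transparent; 4 /o/ is itself a trigger — this domain ends here.
From /o/ at 12 rightward: 13 /i/ → [+round]; 14 /i/ → [+round]; 15 /e/ → [+round]; word edge.
From /o/ at 12 leftward: 11 /k/ transparent; 10 /o/ is itself a trigger — this domain ends here.
[+round] positions on the surface: 4 6 8 9 10 12 13 14 15.

k k k o~ k i~ f i~ a~ o~ k o~ i~ i~ e~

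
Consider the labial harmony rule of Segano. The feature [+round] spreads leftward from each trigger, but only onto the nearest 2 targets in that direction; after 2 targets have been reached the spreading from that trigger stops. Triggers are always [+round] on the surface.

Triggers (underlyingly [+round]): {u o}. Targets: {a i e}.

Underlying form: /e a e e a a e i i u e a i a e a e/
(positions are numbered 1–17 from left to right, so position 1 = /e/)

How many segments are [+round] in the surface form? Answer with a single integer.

3

From /u/ at 10 leftward: 9 /i/ → [+round]; 8 /i/ → [+round]; bound reached.
Targets with no active source: positions 1 2 3 4 5 6 7 11 12 13 14 15 16 17 stay [-round].
[+round] positions on the surface: 8 9 10.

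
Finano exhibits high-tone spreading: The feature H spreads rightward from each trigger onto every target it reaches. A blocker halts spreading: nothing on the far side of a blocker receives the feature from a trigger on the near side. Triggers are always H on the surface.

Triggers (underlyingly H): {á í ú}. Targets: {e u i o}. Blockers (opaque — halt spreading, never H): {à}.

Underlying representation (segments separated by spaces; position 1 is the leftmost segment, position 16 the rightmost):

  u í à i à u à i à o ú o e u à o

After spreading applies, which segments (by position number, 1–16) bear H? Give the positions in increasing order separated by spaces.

2 11 12 13 14

From /í/ at 2 rightward: 3 /à/ blocks.
From /ú/ at 11 rightward: 12 /o/ → H; 13 /e/ → H; 14 /u/ → H; 15 /à/ blocks.
Targets with no active source: positions 1 4 6 8 10 16 stay [-high tone].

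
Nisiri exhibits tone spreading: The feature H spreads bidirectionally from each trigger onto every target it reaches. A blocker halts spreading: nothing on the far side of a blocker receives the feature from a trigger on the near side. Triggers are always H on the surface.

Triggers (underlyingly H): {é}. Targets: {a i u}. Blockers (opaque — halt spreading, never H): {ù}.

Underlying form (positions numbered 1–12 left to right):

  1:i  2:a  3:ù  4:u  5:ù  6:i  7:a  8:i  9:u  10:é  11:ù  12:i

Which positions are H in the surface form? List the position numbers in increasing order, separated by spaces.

From /é/ at 10 rightward: 11 /ù/ blocks.
From /é/ at 10 leftward: 9 /u/ → H; 8 /i/ → H; 7 /a/ → H; 6 /i/ → H; 5 /ù/ blocks.
Targets with no active source: positions 1 2 4 12 stay [-high tone].

6 7 8 9 10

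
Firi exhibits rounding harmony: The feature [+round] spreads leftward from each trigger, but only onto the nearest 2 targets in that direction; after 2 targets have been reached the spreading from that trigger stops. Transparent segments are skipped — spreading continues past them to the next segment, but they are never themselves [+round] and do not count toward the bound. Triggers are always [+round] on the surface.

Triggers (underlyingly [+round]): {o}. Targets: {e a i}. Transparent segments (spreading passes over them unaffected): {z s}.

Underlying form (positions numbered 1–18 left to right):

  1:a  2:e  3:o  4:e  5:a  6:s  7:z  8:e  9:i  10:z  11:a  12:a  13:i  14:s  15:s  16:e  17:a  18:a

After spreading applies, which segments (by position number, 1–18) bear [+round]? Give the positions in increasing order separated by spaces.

1 2 3

From /o/ at 3 leftward: 2 /e/ → [+round]; 1 /a/ → [+round]; bound reached.
Targets with no active source: positions 4 5 8 9 11 12 13 16 17 18 stay [-round].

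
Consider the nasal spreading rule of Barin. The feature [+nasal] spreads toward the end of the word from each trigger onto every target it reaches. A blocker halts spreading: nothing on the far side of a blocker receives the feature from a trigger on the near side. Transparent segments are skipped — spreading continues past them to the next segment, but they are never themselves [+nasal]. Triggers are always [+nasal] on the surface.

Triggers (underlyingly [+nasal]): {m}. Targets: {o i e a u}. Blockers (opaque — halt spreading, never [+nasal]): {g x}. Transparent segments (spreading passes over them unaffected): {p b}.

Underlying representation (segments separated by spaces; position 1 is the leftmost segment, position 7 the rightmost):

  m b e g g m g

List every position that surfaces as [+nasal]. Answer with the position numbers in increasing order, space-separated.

From /m/ at 1 rightward: 2 /b/ transparent; 3 /e/ → [+nasal]; 4 /g/ blocks.
From /m/ at 6 rightward: 7 /g/ blocks.

1 3 6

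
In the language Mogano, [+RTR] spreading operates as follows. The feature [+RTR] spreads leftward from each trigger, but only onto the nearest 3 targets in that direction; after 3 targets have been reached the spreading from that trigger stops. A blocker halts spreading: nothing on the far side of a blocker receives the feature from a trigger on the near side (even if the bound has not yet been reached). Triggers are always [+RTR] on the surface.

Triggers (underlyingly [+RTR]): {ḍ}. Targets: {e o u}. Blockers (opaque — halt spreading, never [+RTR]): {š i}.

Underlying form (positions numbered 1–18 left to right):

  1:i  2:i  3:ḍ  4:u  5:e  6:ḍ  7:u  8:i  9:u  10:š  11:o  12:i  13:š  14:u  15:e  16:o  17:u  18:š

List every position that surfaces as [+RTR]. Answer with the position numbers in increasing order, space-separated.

3 4 5 6

From /ḍ/ at 3 leftward: 2 /i/ blocks.
From /ḍ/ at 6 leftward: 5 /e/ → [+RTR]; 4 /u/ → [+RTR]; 3 /ḍ/ is itself a trigger — this domain ends here.
Targets with no active source: positions 7 9 11 14 15 16 17 stay [-emphatic].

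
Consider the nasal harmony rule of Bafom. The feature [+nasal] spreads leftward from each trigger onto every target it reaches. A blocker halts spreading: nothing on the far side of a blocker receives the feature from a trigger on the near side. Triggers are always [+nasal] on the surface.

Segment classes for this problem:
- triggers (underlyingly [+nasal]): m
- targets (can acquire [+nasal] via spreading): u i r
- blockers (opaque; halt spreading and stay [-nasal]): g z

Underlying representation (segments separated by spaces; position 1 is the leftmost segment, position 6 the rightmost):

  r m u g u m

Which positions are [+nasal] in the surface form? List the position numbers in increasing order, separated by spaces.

From /m/ at 2 leftward: 1 /r/ → [+nasal]; word edge.
From /m/ at 6 leftward: 5 /u/ → [+nasal]; 4 /g/ blocks.
Target with no active source: position 3 stays [-nasal].

1 2 5 6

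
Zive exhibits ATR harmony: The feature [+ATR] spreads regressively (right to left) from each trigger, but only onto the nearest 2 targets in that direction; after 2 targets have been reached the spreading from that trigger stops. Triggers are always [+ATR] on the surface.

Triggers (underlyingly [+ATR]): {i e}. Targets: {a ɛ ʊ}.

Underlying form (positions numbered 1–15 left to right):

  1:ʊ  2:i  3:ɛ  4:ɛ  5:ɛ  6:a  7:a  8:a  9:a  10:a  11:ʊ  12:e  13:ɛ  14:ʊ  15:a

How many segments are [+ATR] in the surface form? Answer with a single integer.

5

From /i/ at 2 leftward: 1 /ʊ/ → [+ATR]; word edge.
From /e/ at 12 leftward: 11 /ʊ/ → [+ATR]; 10 /a/ → [+ATR]; bound reached.
Targets with no active source: positions 3 4 5 6 7 8 9 13 14 15 stay [-ATR].
[+ATR] positions on the surface: 1 2 10 11 12.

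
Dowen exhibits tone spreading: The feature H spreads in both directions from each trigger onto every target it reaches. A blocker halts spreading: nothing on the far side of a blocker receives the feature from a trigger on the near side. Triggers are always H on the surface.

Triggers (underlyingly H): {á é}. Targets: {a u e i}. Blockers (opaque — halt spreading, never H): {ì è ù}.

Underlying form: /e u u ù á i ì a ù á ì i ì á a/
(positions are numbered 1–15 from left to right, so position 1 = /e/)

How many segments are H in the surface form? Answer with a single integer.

From /á/ at 5 rightward: 6 /i/ → H; 7 /ì/ blocks.
From /á/ at 5 leftward: 4 /ù/ blocks.
From /á/ at 10 rightward: 11 /ì/ blocks.
From /á/ at 10 leftward: 9 /ù/ blocks.
From /á/ at 14 rightward: 15 /a/ → H; word edge.
From /á/ at 14 leftward: 13 /ì/ blocks.
Targets with no active source: positions 1 2 3 8 12 stay [-high tone].
H positions on the surface: 5 6 10 14 15.

5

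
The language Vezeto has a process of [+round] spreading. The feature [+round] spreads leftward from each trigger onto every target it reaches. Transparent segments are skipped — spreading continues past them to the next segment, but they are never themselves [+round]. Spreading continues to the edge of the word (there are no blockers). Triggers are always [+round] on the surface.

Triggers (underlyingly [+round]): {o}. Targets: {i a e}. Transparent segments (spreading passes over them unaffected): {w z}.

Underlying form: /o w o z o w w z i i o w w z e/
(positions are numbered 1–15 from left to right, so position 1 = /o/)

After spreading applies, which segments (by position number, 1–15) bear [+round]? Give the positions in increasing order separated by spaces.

From /o/ at 1 leftward: word edge.
From /o/ at 3 leftward: 2 /w/ transparent; 1 /o/ is itself a trigger — this domain ends here.
From /o/ at 5 leftward: 4 /z/ transparent; 3 /o/ is itself a trigger — this domain ends here.
From /o/ at 11 leftward: 10 /i/ → [+round]; 9 /i/ → [+round]; 8 /z/ transparent; 7 /w/ transparent; 6 /w/ transparent; 5 /o/ is itself a trigger — this domain ends here.
Target with no active source: position 15 stays [-round].

1 3 5 9 10 11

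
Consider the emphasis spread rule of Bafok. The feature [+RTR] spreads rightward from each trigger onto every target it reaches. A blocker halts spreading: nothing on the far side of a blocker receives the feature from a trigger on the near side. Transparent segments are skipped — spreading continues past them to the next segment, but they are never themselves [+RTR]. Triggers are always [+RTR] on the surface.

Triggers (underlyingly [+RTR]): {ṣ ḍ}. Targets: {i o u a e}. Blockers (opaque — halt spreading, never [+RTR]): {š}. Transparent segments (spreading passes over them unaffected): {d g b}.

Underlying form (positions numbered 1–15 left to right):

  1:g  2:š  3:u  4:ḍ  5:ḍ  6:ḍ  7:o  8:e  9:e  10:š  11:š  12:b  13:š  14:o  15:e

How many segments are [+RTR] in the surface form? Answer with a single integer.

6

From /ḍ/ at 4 rightward: 5 /ḍ/ is itself a trigger — this domain ends here.
From /ḍ/ at 5 rightward: 6 /ḍ/ is itself a trigger — this domain ends here.
From /ḍ/ at 6 rightward: 7 /o/ → [+RTR]; 8 /e/ → [+RTR]; 9 /e/ → [+RTR]; 10 /š/ blocks.
Targets with no active source: positions 3 14 15 stay [-emphatic].
[+RTR] positions on the surface: 4 5 6 7 8 9.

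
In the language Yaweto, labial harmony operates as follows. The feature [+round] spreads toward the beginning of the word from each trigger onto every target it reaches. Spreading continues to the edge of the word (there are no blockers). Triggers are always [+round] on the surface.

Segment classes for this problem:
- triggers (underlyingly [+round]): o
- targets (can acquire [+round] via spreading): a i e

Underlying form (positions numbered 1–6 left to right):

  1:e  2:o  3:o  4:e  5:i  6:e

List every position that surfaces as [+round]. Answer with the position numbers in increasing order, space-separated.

From /o/ at 2 leftward: 1 /e/ → [+round]; word edge.
From /o/ at 3 leftward: 2 /o/ is itself a trigger — this domain ends here.
Targets with no active source: positions 4 5 6 stay [-round].

1 2 3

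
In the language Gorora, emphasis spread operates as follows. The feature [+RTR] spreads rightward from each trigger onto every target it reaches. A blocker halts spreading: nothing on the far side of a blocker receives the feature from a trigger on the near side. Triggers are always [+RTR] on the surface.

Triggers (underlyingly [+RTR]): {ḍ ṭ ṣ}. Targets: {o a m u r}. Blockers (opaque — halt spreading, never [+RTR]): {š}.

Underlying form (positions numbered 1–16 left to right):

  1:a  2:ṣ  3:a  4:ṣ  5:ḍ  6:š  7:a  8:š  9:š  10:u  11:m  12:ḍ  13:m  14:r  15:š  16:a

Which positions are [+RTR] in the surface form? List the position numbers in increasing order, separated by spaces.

From /ṣ/ at 2 rightward: 3 /a/ → [+RTR]; 4 /ṣ/ is itself a trigger — this domain ends here.
From /ṣ/ at 4 rightward: 5 /ḍ/ is itself a trigger — this domain ends here.
From /ḍ/ at 5 rightward: 6 /š/ blocks.
From /ḍ/ at 12 rightward: 13 /m/ → [+RTR]; 14 /r/ → [+RTR]; 15 /š/ blocks.
Targets with no active source: positions 1 7 10 11 16 stay [-emphatic].

2 3 4 5 12 13 14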